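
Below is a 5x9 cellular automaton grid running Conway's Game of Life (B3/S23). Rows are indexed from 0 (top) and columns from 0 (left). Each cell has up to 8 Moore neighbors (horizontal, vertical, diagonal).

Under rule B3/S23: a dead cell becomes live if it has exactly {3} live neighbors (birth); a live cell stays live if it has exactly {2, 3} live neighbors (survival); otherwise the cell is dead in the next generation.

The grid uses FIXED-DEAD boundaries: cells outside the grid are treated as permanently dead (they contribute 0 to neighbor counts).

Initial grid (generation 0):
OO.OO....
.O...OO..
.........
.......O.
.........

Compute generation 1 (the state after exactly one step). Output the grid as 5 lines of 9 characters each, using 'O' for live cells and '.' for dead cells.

Simulating step by step:
Generation 0 (given above): 8 live cells
Generation 1: 11 live cells
(generation 1 grid is the final answer)

Answer: OOO.OO...
OOO.OO...
......O..
.........
.........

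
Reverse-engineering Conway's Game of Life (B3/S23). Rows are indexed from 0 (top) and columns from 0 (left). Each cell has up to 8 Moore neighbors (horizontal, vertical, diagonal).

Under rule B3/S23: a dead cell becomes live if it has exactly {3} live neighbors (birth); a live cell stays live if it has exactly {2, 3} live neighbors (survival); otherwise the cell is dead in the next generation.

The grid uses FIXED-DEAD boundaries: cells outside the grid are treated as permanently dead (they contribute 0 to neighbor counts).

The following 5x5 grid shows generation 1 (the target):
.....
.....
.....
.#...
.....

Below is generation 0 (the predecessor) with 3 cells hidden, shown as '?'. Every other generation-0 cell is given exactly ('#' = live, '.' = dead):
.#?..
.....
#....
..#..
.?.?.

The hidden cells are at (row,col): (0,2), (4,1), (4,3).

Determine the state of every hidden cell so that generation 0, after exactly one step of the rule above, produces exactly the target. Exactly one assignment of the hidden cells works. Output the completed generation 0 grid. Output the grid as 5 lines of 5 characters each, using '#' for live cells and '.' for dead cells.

Hidden generation-0 cells (in order): (0,2), (4,1), (4,3).
A hidden cell only influences target cells in its own 3x3 neighborhood. Try each of the 2^3 = 8 assignments, step the completed generation 0 forward once under B3/S23, and compare with the target:
  (0,2)=. (4,1)=. (4,3)=. -> step gives (3,1)='.' but target has '#' -> reject
  (0,2)=. (4,1)=. (4,3)=# -> step gives (3,1)='.' but target has '#' -> reject
  (0,2)=. (4,1)=# (4,3)=. -> step reproduces the target at every cell -> ACCEPT
  (0,2)=. (4,1)=# (4,3)=# -> step gives (3,2)='#' but target has '.' -> reject
  (0,2)=# (4,1)=. (4,3)=. -> step gives (1,1)='#' but target has '.' -> reject
  (0,2)=# (4,1)=. (4,3)=# -> step gives (1,1)='#' but target has '.' -> reject
  (0,2)=# (4,1)=# (4,3)=. -> step gives (1,1)='#' but target has '.' -> reject
  (0,2)=# (4,1)=# (4,3)=# -> step gives (1,1)='#' but target has '.' -> reject
Unique solution: (0,2)=dead, (4,1)=live, (4,3)=dead.
Check: live-neighbor counts of every cell in the completed generation 0:
10100
22100
02110
23110
11210
Applying B3/S23 to generation 0 with these counts gives:
.....
.....
.....
.#...
.....
which matches the target exactly.

Answer: .#...
.....
#....
..#..
.#...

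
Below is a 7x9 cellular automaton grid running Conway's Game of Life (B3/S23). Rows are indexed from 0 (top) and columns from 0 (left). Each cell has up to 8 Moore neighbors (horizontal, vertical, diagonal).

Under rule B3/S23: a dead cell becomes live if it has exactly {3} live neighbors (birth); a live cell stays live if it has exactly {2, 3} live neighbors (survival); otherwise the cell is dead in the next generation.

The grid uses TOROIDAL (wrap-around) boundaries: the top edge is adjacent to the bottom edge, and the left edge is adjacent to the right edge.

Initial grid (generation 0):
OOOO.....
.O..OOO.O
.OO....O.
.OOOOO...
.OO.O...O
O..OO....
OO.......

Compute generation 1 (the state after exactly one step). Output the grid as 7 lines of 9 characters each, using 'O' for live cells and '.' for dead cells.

Answer: ...OOO..O
....OOOOO
.......O.
....OO...
.........
...OO...O
....O...O

Derivation:
Simulating step by step:
Generation 0 (given above): 26 live cells
Generation 1: 17 live cells
(generation 1 grid is the final answer)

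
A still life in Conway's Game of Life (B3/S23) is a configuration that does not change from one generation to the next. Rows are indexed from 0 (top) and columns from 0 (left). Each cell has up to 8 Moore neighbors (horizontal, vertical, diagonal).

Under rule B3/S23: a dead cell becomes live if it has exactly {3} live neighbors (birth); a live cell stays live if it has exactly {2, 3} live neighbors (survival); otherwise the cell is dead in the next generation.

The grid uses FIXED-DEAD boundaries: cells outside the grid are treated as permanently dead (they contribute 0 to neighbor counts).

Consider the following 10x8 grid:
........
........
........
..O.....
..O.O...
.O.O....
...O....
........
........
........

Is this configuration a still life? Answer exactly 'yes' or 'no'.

Compute generation 1 and compare to generation 0 (given above):
Generation 1:
........
........
........
...O....
.OO.....
...OO...
..O.....
........
........
........
Cell (3,2) differs: gen0=1 vs gen1=0 -> NOT a still life.

Answer: no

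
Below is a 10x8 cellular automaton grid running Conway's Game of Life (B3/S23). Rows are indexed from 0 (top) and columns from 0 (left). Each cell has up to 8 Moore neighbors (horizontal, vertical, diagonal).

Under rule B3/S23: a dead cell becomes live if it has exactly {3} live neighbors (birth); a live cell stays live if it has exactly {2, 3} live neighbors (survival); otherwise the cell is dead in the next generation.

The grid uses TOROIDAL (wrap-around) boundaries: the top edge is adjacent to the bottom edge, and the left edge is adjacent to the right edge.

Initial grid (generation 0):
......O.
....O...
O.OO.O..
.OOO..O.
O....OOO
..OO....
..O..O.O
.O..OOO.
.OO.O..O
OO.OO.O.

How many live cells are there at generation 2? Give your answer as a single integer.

Simulating step by step:
Generation 0 (given above): 32 live cells
Generation 1: 31 live cells
...OO..O
...OOO..
.....O..
...O....
O...OOOO
OOOOOO..
.OO..O..
.O..O..O
.......O
OO.OO.O.
Generation 2: 30 live cells
O.....OO
...O.OO.
...O.O..
.......O
O.....OO
........
.....OO.
.OO...O.
.OOOOOOO
O.OOOOO.
Population at generation 2: 30

Answer: 30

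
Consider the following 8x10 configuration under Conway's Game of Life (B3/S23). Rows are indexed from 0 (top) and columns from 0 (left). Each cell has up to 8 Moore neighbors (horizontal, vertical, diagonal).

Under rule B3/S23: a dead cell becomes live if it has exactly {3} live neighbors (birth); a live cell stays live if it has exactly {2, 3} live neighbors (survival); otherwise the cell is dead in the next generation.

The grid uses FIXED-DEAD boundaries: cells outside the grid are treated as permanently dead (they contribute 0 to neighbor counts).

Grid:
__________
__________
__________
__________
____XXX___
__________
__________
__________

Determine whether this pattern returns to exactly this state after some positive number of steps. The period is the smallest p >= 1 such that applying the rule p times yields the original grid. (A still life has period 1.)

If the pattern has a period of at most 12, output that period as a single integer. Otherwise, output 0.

Simulating and comparing each generation to the original:
Gen 0 (original, given above): 3 live cells
Gen 1: 3 live cells, differs from original
Gen 2: 3 live cells, MATCHES original -> period = 2

Answer: 2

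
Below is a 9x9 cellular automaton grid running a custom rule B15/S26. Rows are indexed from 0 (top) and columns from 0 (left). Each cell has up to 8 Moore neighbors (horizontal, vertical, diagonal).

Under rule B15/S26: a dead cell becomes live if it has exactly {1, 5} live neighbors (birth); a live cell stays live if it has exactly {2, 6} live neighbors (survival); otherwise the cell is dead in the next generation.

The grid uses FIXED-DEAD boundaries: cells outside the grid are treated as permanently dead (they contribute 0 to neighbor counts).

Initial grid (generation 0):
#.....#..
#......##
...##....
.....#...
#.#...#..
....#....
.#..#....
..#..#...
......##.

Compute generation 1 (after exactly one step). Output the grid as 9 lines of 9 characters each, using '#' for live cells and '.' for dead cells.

Simulating step by step:
Generation 0 (given above): 18 live cells
Generation 1: 25 live cells
(generation 1 grid is the final answer)

Answer: .....#...
..#....#.
###.#....
#....#.#.
.......#.
......##.
#...#.#..
#....#..#
.####.#.#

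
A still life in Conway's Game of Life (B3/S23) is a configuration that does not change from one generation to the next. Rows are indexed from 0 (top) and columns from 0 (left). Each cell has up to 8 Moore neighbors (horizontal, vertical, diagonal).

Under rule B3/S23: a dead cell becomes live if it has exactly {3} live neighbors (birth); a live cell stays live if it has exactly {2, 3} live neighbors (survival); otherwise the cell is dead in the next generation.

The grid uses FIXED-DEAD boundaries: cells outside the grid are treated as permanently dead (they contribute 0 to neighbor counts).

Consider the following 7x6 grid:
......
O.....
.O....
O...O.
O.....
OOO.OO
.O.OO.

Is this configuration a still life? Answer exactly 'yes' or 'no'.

Answer: no

Derivation:
Compute generation 1 and compare to generation 0 (given above):
Generation 1:
......
......
OO....
OO....
O..OOO
O.O.OO
OO.OOO
Cell (1,0) differs: gen0=1 vs gen1=0 -> NOT a still life.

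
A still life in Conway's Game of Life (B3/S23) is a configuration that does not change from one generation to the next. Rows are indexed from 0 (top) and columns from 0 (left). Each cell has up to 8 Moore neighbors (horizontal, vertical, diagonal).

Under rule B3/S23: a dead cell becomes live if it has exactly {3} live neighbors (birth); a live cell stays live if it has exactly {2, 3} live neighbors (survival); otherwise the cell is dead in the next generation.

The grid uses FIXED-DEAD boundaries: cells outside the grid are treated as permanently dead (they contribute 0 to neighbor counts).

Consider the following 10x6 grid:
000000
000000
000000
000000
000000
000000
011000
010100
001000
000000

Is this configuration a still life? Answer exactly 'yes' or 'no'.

Answer: yes

Derivation:
Compute generation 1 and compare to generation 0 (given above):
Generation 1:
000000
000000
000000
000000
000000
000000
011000
010100
001000
000000
The grids are IDENTICAL -> still life.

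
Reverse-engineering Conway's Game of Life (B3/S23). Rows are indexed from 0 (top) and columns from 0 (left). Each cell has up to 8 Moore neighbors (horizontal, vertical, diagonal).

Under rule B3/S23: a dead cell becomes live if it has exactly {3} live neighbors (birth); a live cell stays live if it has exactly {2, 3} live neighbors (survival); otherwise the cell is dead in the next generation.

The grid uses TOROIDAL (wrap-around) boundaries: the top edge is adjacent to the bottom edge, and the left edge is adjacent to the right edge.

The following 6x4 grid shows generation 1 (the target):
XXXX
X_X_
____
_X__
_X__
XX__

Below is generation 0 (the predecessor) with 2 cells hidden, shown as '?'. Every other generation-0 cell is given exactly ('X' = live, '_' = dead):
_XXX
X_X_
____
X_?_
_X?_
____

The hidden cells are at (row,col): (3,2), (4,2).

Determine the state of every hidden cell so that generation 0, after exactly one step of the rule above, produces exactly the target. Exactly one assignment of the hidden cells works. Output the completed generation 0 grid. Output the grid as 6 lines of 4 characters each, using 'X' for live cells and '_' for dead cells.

Hidden generation-0 cells (in order): (3,2), (4,2).
A hidden cell only influences target cells in its own 3x3 neighborhood. Try each of the 2^2 = 4 assignments, step the completed generation 0 forward once under B3/S23, and compare with the target:
  (3,2)=_ (4,2)=_ -> step gives (2,1)='X' but target has '_' -> reject
  (3,2)=_ (4,2)=X -> step gives (2,1)='X' but target has '_' -> reject
  (3,2)=X (4,2)=_ -> step reproduces the target at every cell -> ACCEPT
  (3,2)=X (4,2)=X -> step gives (3,1)='_' but target has 'X' -> reject
Unique solution: (3,2)=live, (4,2)=dead.
Check: live-neighbor counts of every cell in the completed generation 0:
3333
2434
2424
1312
2222
3342
Applying B3/S23 to generation 0 with these counts gives:
XXXX
X_X_
____
_X__
_X__
XX__
which matches the target exactly.

Answer: _XXX
X_X_
____
X_X_
_X__
____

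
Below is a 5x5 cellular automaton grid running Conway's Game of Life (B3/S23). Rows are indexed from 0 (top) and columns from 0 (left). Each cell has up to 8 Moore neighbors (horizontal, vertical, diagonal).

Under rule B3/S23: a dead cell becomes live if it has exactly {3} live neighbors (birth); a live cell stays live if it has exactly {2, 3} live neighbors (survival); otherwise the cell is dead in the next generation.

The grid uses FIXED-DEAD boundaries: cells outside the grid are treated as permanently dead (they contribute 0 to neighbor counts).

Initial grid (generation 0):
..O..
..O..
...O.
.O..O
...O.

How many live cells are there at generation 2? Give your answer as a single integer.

Answer: 6

Derivation:
Simulating step by step:
Generation 0 (given above): 6 live cells
Generation 1: 7 live cells
.....
..OO.
..OO.
..OOO
.....
Generation 2: 6 live cells
.....
..OO.
.O...
..O.O
...O.
Population at generation 2: 6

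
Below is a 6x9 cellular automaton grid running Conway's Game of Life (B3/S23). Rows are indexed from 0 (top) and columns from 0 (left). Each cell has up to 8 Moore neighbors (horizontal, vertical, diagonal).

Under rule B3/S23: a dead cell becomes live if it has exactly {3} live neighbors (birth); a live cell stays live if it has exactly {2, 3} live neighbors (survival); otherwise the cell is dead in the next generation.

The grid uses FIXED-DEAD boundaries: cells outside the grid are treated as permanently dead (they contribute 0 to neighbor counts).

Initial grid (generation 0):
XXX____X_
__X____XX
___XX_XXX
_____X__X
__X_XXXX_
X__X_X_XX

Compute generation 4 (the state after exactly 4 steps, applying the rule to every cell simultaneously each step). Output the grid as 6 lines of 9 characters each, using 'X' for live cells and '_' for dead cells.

Answer: _XX__XX__
_X___XX__
_____XX__
___X_XX__
___X_XX__
____X____

Derivation:
Simulating step by step:
Generation 0 (given above): 24 live cells
Generation 1: 15 live cells
_XX____XX
__X______
___XXXX__
________X
___X_____
___X_X_XX
Generation 2: 17 live cells
_XX______
_XX_XXXX_
___XXX___
___X_X___
____X__XX
____X____
Generation 3: 13 live cells
_XXX_XX__
_X____X__
_________
___X_XX__
___XXX___
_________
Generation 4: 16 live cells
(generation 4 grid is the final answer)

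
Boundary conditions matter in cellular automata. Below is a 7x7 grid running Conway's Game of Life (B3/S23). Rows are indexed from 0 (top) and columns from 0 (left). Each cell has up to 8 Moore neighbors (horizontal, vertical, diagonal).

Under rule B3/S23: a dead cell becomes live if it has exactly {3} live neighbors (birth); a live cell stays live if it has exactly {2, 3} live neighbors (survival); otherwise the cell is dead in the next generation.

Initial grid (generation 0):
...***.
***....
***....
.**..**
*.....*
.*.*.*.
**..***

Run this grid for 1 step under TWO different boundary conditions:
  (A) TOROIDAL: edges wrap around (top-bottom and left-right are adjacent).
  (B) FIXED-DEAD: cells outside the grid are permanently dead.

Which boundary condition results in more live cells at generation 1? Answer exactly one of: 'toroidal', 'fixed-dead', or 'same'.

Under TOROIDAL boundary, generation 1:
...*...
*...*.*
...*...
..*..*.
....*..
.**....
**.....
Population = 12

Under FIXED-DEAD boundary, generation 1:
.****..
*...*..
...*...
..*..**
*...*.*
.**....
***.***
Population = 21

Comparison: toroidal=12, fixed-dead=21 -> fixed-dead

Answer: fixed-dead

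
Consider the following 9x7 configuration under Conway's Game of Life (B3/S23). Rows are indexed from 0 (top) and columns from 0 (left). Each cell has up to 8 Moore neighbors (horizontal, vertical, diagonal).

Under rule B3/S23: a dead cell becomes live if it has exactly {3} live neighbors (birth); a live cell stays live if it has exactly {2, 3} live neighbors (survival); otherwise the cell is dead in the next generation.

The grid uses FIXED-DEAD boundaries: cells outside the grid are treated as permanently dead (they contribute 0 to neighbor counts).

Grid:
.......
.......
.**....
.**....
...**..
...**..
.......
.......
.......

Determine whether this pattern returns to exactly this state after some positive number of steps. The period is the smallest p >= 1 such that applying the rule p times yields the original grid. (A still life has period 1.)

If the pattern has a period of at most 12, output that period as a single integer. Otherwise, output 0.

Simulating and comparing each generation to the original:
Gen 0 (original, given above): 8 live cells
Gen 1: 6 live cells, differs from original
Gen 2: 8 live cells, MATCHES original -> period = 2

Answer: 2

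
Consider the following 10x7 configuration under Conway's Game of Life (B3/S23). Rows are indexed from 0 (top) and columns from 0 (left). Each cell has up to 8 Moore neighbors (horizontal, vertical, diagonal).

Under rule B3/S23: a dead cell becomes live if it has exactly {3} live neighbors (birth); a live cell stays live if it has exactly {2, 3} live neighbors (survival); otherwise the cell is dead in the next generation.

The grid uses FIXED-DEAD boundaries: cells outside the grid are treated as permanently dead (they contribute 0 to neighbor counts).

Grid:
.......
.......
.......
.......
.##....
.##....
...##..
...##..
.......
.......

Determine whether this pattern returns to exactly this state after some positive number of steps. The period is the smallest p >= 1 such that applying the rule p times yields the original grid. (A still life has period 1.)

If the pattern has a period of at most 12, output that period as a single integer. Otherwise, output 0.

Answer: 2

Derivation:
Simulating and comparing each generation to the original:
Gen 0 (original, given above): 8 live cells
Gen 1: 6 live cells, differs from original
Gen 2: 8 live cells, MATCHES original -> period = 2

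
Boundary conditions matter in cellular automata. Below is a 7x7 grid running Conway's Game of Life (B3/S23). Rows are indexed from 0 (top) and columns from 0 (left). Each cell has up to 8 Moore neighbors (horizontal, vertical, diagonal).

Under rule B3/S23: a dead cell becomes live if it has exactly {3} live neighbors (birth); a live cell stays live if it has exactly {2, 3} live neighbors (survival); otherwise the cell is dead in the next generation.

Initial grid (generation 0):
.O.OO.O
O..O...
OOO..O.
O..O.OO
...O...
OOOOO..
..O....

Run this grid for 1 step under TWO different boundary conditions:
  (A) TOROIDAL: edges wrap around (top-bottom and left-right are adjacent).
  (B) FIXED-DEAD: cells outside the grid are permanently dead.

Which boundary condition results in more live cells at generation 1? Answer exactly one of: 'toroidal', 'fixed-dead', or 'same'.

Under TOROIDAL boundary, generation 1:
OO.OO..
...O.O.
..OO.O.
O..O.O.
.....O.
.O..O..
.....O.
Population = 16

Under FIXED-DEAD boundary, generation 1:
..OOO..
O..O.O.
O.OO.OO
O..O.OO
O....O.
.O..O..
..O....
Population = 20

Comparison: toroidal=16, fixed-dead=20 -> fixed-dead

Answer: fixed-dead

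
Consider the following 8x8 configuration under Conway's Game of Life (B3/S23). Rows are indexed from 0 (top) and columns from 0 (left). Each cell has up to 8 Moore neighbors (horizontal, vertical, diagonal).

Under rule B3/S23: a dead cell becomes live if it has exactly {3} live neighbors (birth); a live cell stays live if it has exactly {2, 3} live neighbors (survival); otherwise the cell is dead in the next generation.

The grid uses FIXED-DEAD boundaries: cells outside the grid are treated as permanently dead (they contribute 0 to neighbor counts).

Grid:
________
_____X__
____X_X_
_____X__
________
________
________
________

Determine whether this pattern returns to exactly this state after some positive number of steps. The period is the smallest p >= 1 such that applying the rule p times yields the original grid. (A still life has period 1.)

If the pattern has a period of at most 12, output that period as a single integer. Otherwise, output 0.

Answer: 1

Derivation:
Simulating and comparing each generation to the original:
Gen 0 (original, given above): 4 live cells
Gen 1: 4 live cells, MATCHES original -> period = 1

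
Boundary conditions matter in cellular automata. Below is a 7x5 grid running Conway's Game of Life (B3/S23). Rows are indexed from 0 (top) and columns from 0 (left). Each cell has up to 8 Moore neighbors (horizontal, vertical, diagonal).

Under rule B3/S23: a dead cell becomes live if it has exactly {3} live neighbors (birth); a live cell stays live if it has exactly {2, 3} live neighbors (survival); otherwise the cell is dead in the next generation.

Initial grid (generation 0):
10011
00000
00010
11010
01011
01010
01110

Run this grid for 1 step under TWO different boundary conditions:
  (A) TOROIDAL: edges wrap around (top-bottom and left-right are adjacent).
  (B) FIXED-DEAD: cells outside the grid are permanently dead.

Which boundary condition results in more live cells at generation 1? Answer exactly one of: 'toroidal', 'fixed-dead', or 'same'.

Under TOROIDAL boundary, generation 1:
11011
00010
00101
11010
01010
01000
01000
Population = 14

Under FIXED-DEAD boundary, generation 1:
00000
00011
00100
11010
01011
11000
01010
Population = 13

Comparison: toroidal=14, fixed-dead=13 -> toroidal

Answer: toroidal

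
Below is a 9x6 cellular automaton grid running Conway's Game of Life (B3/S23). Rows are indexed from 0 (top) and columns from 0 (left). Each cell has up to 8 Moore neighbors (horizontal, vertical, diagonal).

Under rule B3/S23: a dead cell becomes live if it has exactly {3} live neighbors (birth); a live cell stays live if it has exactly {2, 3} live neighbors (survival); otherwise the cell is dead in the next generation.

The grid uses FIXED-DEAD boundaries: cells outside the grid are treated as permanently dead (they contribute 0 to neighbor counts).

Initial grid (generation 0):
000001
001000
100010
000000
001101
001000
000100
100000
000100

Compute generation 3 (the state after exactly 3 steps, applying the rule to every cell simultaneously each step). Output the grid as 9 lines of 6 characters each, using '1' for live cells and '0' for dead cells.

Answer: 000000
000000
000100
001100
011000
000000
000000
000000
000000

Derivation:
Simulating step by step:
Generation 0 (given above): 11 live cells
Generation 1: 6 live cells
000000
000000
000000
000110
001100
001010
000000
000000
000000
Generation 2: 5 live cells
000000
000000
000000
001110
001000
001000
000000
000000
000000
Generation 3: 5 live cells
(generation 3 grid is the final answer)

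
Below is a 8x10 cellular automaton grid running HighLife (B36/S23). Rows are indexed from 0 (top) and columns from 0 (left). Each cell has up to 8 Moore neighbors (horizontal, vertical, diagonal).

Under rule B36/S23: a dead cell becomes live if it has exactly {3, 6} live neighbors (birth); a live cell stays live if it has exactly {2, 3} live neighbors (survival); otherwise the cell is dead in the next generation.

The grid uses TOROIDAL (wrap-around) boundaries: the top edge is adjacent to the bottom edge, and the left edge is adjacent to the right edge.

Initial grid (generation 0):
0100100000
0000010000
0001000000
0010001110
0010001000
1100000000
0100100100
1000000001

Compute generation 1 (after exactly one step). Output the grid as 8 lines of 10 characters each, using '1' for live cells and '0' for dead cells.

Answer: 1000000000
0000100000
0000001100
0011001100
0010001000
1110000000
0100000001
1100000000

Derivation:
Simulating step by step:
Generation 0 (given above): 17 live cells
Generation 1: 17 live cells
(generation 1 grid is the final answer)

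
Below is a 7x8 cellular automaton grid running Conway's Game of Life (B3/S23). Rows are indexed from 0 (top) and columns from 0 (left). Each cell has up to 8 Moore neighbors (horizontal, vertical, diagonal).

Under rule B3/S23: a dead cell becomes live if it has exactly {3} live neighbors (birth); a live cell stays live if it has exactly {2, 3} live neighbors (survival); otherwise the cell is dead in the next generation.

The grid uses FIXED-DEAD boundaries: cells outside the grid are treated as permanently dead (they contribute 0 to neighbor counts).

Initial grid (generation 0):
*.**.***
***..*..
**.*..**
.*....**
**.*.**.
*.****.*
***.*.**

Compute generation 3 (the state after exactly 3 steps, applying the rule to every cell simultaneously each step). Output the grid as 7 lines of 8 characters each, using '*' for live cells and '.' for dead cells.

Answer: ...***..
...*....
...***..
....*...
........
......**
......**

Derivation:
Simulating step by step:
Generation 0 (given above): 35 live cells
Generation 1: 18 live cells
*.*****.
.....*..
.....*.*
....*...
*..*....
.......*
*.*.*.**
Generation 2: 15 live cells
...****.
...*....
....***.
....*...
........
.*.*..**
......**
Generation 3: 12 live cells
(generation 3 grid is the final answer)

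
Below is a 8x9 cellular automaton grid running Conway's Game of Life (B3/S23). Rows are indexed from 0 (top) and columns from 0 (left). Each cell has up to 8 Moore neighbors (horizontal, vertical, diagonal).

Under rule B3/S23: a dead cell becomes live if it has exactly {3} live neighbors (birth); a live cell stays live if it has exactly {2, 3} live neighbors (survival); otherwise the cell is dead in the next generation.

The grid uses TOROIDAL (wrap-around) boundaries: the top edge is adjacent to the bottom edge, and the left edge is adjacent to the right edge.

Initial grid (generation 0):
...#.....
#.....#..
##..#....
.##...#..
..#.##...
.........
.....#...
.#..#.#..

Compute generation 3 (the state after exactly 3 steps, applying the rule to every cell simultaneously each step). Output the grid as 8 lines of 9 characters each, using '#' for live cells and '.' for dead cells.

Answer: ....#.#..
#####...#
..###...#
#...##..#
.##......
.######..
...#...#.
....#.#..

Derivation:
Simulating step by step:
Generation 0 (given above): 16 live cells
Generation 1: 18 live cells
.....#...
##.......
#.#..#...
#.#.#....
.###.#...
....##...
.....#...
....##...
Generation 2: 22 live cells
....##...
##.......
#.##....#
#...##...
.##..#...
..##.##..
......#..
....###..
Generation 3: 28 live cells
(generation 3 grid is the final answer)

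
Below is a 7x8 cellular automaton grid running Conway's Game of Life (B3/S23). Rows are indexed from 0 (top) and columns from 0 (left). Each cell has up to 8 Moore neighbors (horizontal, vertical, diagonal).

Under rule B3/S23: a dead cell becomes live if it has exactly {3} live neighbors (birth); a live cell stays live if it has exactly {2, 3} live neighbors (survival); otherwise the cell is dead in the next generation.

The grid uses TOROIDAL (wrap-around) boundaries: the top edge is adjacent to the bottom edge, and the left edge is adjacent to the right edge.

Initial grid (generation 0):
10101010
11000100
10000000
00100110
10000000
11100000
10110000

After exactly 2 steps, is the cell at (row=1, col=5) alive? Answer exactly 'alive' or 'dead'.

Simulating step by step:
Generation 0 (given above): 18 live cells
Generation 1: 20 live cells
10101100
10000100
10000111
01000001
10100001
10110001
10000000
Generation 2: 16 live cells
10001101
10000000
01000100
01000000
00110010
00110000
10101000

Cell (1,5) at generation 2: 0 -> dead

Answer: dead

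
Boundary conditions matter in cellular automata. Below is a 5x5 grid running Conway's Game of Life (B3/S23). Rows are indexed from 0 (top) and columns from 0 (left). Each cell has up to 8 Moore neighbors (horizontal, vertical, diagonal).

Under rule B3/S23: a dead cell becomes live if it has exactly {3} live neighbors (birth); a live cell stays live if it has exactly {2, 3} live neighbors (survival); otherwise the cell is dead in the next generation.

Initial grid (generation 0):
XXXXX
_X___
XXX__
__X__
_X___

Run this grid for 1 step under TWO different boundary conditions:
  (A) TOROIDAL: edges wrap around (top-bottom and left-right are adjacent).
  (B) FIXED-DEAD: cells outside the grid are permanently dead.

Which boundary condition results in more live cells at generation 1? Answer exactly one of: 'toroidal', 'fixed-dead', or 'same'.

Under TOROIDAL boundary, generation 1:
___XX
_____
X_X__
X_X__
____X
Population = 7

Under FIXED-DEAD boundary, generation 1:
XXXX_
_____
X_X__
X_X__
_____
Population = 8

Comparison: toroidal=7, fixed-dead=8 -> fixed-dead

Answer: fixed-dead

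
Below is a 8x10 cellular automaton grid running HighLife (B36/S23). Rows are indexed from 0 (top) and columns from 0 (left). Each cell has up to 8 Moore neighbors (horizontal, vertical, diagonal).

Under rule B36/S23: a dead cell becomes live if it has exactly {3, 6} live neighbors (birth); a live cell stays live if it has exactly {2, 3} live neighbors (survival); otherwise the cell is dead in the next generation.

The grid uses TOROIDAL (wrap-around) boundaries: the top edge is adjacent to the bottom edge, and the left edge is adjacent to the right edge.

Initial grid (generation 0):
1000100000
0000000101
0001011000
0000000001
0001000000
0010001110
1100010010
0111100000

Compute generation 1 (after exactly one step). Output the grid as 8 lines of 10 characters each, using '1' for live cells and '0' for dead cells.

Simulating step by step:
Generation 0 (given above): 21 live cells
Generation 1: 29 live cells
(generation 1 grid is the final answer)

Answer: 1110100000
0000111000
0000001010
0000100000
0000000110
0110001111
1000111011
0011110001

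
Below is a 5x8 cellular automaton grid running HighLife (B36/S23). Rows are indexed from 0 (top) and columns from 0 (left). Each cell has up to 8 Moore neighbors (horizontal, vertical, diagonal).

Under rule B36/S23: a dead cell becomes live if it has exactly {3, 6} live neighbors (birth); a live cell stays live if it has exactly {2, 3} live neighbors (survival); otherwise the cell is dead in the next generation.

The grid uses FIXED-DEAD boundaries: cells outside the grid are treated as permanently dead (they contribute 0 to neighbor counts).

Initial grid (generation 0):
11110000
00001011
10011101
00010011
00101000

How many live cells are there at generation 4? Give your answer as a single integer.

Answer: 11

Derivation:
Simulating step by step:
Generation 0 (given above): 17 live cells
Generation 1: 12 live cells
01110000
10000011
00010010
00100011
00010000
Generation 2: 11 live cells
01100000
01010011
00000100
00110011
00000000
Generation 3: 8 live cells
01100000
01000010
00011100
00000010
00000000
Generation 4: 11 live cells
01100000
01011100
00001110
00001100
00000000
Population at generation 4: 11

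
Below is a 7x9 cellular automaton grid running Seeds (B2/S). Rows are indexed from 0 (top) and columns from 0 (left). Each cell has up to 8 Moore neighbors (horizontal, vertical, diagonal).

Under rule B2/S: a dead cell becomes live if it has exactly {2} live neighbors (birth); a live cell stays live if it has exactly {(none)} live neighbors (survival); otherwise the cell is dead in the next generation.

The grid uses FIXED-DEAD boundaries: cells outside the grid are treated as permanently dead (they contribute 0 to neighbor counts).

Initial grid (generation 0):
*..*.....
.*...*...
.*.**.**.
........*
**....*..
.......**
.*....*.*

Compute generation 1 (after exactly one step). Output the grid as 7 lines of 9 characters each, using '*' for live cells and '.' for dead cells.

Answer: .**.*....
.......*.
*.......*
...**....
.........
..*..*...
.........

Derivation:
Simulating step by step:
Generation 0 (given above): 18 live cells
Generation 1: 10 live cells
(generation 1 grid is the final answer)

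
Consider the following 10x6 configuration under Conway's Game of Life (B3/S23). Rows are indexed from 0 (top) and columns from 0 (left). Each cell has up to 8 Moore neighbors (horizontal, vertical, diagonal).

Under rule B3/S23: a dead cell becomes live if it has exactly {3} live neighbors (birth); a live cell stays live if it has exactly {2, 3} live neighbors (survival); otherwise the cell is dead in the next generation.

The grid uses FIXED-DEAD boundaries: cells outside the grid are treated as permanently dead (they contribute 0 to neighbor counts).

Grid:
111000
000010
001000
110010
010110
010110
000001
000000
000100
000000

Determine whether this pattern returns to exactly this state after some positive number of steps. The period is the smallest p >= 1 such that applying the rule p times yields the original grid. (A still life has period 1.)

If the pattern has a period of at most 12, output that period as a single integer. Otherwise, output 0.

Answer: 0

Derivation:
Simulating and comparing each generation to the original:
Gen 0 (original, given above): 16 live cells
Gen 1: 13 live cells, differs from original
Gen 2: 16 live cells, differs from original
Gen 3: 16 live cells, differs from original
Gen 4: 11 live cells, differs from original
Gen 5: 9 live cells, differs from original
Gen 6: 6 live cells, differs from original
Gen 7: 6 live cells, differs from original
Gen 8: 4 live cells, differs from original
Gen 9: 4 live cells, differs from original
Gen 10: 4 live cells, differs from original
Gen 11: 4 live cells, differs from original
Gen 12: 4 live cells, differs from original
No period found within 12 steps.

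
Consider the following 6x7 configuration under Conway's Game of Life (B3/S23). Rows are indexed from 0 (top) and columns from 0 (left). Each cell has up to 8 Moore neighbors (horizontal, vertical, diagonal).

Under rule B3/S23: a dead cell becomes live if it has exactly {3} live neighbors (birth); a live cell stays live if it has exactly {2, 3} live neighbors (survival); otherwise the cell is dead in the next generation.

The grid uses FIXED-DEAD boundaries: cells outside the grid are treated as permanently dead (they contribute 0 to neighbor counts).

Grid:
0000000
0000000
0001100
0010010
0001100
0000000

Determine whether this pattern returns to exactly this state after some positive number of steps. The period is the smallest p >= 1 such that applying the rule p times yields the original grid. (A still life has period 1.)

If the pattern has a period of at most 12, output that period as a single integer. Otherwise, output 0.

Simulating and comparing each generation to the original:
Gen 0 (original, given above): 6 live cells
Gen 1: 6 live cells, MATCHES original -> period = 1

Answer: 1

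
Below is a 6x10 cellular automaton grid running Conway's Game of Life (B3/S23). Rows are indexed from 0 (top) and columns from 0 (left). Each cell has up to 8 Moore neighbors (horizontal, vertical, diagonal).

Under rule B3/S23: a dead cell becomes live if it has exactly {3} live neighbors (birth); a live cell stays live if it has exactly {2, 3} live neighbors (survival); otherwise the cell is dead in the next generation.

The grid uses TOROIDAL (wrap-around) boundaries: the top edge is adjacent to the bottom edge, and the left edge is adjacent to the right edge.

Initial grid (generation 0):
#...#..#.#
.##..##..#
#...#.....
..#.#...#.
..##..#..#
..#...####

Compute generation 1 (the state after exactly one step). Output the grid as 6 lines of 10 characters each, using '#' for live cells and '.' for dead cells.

Answer: ..##......
.#.####.##
#.#.#....#
.##.##...#
.##..##..#
.##..##...

Derivation:
Simulating step by step:
Generation 0 (given above): 23 live cells
Generation 1: 27 live cells
(generation 1 grid is the final answer)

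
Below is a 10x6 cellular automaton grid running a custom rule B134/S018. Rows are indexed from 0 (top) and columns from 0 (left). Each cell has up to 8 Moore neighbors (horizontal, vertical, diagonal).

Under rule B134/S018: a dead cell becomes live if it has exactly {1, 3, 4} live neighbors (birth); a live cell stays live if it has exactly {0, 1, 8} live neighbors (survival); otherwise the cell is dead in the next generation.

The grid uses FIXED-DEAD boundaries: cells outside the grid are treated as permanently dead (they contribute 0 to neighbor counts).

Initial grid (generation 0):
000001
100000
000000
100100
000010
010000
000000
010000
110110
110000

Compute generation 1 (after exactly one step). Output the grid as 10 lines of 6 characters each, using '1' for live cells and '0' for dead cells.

Answer: 110011
110011
001110
111101
000011
111111
000000
101001
001111
001001

Derivation:
Simulating step by step:
Generation 0 (given above): 13 live cells
Generation 1: 33 live cells
(generation 1 grid is the final answer)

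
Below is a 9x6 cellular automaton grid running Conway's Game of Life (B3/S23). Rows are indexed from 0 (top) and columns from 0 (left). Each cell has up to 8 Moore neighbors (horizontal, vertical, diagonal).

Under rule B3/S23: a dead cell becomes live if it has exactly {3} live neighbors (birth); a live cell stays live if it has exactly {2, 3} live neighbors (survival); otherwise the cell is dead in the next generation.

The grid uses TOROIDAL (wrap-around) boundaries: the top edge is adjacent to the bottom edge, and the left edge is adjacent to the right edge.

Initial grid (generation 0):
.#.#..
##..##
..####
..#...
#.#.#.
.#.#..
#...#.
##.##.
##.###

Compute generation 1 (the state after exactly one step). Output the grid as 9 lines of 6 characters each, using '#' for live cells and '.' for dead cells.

Simulating step by step:
Generation 0 (given above): 27 live cells
Generation 1: 12 live cells
(generation 1 grid is the final answer)

Answer: ...#..
.#....
..#...
..#...
..#...
#####.
#...#.
......
......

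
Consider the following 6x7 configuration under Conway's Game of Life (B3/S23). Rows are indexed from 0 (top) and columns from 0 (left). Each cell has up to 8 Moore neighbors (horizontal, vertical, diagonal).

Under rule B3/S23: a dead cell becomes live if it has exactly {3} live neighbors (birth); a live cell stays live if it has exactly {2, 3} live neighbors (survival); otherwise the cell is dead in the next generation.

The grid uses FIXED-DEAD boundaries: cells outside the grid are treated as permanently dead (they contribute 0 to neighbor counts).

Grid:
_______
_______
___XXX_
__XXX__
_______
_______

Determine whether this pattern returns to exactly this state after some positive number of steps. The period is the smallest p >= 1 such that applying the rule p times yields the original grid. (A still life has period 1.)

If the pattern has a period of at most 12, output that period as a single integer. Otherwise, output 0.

Answer: 2

Derivation:
Simulating and comparing each generation to the original:
Gen 0 (original, given above): 6 live cells
Gen 1: 6 live cells, differs from original
Gen 2: 6 live cells, MATCHES original -> period = 2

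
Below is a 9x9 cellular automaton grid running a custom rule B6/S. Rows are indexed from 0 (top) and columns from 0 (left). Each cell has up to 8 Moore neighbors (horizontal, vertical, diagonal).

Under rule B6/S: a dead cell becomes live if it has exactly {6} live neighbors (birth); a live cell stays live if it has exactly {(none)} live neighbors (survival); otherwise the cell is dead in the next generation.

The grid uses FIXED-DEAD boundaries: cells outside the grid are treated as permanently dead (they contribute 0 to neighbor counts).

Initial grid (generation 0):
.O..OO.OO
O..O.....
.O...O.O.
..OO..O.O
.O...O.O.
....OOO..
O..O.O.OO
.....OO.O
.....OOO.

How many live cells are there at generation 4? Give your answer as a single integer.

Answer: 0

Derivation:
Simulating step by step:
Generation 0 (given above): 31 live cells
Generation 1: 2 live cells
.........
.........
.........
.........
.........
.........
......O..
.......O.
.........
Generation 2: 0 live cells
.........
.........
.........
.........
.........
.........
.........
.........
.........
Generation 3: 0 live cells
.........
.........
.........
.........
.........
.........
.........
.........
.........
Generation 4: 0 live cells
.........
.........
.........
.........
.........
.........
.........
.........
.........
Population at generation 4: 0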